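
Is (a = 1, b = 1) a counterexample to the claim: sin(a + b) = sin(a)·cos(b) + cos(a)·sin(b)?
Substituting a = 1, b = 1:
LHS = sin(1 + 1) = sin(2) ≈ 0.9093
RHS = sin(1)·cos(1) + cos(1)·sin(1) = 2·sin(1)·cos(1) ≈ 0.9093

The sides agree, so this pair does not disprove the claim.

Answer: No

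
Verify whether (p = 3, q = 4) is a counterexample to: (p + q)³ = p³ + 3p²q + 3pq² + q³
Substituting p = 3, q = 4:
LHS = (3 + 4)³ = 343
RHS = 3³ + 3·3²·4 + 3·3·4² + 4³ = 343

The sides agree, so this pair does not disprove the claim.

Answer: No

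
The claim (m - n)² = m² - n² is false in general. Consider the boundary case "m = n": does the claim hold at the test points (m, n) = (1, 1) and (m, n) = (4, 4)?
Yes, holds at both test points

At (1, 1): LHS = 0, RHS = 0 → equal
At (4, 4): LHS = 0, RHS = 0 → equal

So the claim does hold at both of these boundary points, even though it is not an identity.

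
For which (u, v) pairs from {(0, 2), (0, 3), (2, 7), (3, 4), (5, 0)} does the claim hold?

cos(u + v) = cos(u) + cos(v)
None

Testing each pair:
(0, 2): LHS = cos(2) ≈ -0.4161, RHS = cos(2) + 1 ≈ 0.5839 → fails
(0, 3): LHS = cos(3) ≈ -0.99, RHS = cos(3) + 1 ≈ 0.01001 → fails
(2, 7): LHS = cos(9) ≈ -0.9111, RHS = cos(2) + cos(7) ≈ 0.3378 → fails
(3, 4): LHS = cos(7) ≈ 0.7539, RHS = cos(3) + cos(4) ≈ -1.644 → fails
(5, 0): LHS = cos(5) ≈ 0.2837, RHS = cos(5) + 1 ≈ 1.284 → fails

No pair satisfies the claim.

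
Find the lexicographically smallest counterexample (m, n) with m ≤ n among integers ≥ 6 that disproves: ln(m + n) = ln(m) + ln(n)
Substituting (6, 6) into the claim:
LHS = ln(6 + 6) = ln(12) ≈ 2.485
RHS = ln(6) + ln(6) = 2·ln(6) ≈ 3.584

Since LHS ≠ RHS, this pair disproves the claim, and no lexicographically smaller pair (m ≤ n, integers ≥ 6) does.

For instance (8, 13) is also a counterexample (LHS = ln(21) ≈ 3.045, RHS = ln(8) + ln(13) ≈ 4.644), but it's lexicographically larger.

Answer: (m, n) = (6, 6)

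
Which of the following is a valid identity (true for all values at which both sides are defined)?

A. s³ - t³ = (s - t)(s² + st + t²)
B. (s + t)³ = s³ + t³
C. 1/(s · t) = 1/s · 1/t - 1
A

A: holds — e.g. at (5, 5), both sides equal 0.
B: fails at (6, 7) — LHS = 2197, RHS = 559.
C: fails at (2, 4) — LHS = 1/8, RHS = -7/8.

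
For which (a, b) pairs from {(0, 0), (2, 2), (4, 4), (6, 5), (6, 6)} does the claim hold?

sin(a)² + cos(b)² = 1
Testing each pair:
(0, 0): LHS = 1, RHS = 1 → holds
(2, 2): LHS = cos(2)² + sin(2)² = 1, RHS = 1 → holds
(4, 4): LHS = cos(4)² + sin(4)² = 1, RHS = 1 → holds
(6, 5): LHS = sin(6)² + cos(5)² ≈ 0.1585, RHS = 1 → fails
(6, 6): LHS = sin(6)² + cos(6)² = 1, RHS = 1 → holds

4 of 5 pairs satisfy the claim.

Answer: (0, 0), (2, 2), (4, 4), (6, 6)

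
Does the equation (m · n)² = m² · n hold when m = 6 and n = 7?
Substituting m = 6, n = 7:

LHS = (6 · 7)² = 1764
RHS = 6² · 7 = 252

LHS ≠ RHS, so the equation does not hold at this point.

Answer: Fails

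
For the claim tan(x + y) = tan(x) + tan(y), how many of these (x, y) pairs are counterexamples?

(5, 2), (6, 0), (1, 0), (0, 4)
1

Testing each pair:
(5, 2): LHS = tan(7) ≈ 0.8714, RHS = tan(5) + tan(2) ≈ -5.566 → counterexample
(6, 0): LHS = tan(6) ≈ -0.291, RHS = tan(6) ≈ -0.291 → satisfies claim
(1, 0): LHS = tan(1) ≈ 1.557, RHS = tan(1) ≈ 1.557 → satisfies claim
(0, 4): LHS = tan(4) ≈ 1.158, RHS = tan(4) ≈ 1.158 → satisfies claim

That makes 1 counterexample.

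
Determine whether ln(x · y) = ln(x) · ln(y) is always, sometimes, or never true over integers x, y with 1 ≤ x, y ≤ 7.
It holds at (x, y) = (1, 1) (both sides equal 0), but fails at (x, y) = (3, 6) (LHS = ln(18) ≈ 2.89, RHS = ln(3)·ln(6) ≈ 1.968).

Answer: Sometimes true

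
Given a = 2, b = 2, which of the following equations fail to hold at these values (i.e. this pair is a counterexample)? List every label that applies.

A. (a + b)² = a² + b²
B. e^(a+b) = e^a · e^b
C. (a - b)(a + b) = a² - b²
A

Evaluating each claim at the given values:
A. LHS = 16, RHS = 8 → fails here (LHS ≠ RHS)
B. LHS = e^4 ≈ 54.6, RHS = e^4 ≈ 54.6 → holds here (LHS = RHS)
C. LHS = 0, RHS = 0 → holds here (LHS = RHS)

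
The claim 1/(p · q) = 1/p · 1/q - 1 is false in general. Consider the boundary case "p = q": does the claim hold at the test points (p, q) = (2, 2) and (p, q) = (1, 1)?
No, fails at both test points

At (2, 2): LHS = 1/4 ≠ RHS = -3/4
At (1, 1): LHS = 1 ≠ RHS = 0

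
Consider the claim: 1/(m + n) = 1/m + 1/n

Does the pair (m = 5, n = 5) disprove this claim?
Substituting m = 5, n = 5:
LHS = 1/(5 + 5) = 1/10
RHS = 1/5 + 1/5 = 2/5

Since LHS ≠ RHS, this pair disproves the claim.

Answer: Yes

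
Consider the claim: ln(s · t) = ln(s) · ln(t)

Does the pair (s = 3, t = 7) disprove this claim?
Substituting s = 3, t = 7:
LHS = ln(3 · 7) = ln(21) ≈ 3.045
RHS = ln(3) · ln(7) ≈ 2.138

Since LHS ≠ RHS, this pair disproves the claim.

Answer: Yes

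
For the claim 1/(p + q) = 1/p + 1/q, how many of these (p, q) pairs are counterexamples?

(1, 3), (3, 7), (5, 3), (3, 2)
4

Testing each pair:
(1, 3): LHS = 1/4, RHS = 4/3 → counterexample
(3, 7): LHS = 1/10, RHS = 10/21 → counterexample
(5, 3): LHS = 1/8, RHS = 8/15 → counterexample
(3, 2): LHS = 1/5, RHS = 5/6 → counterexample

That makes 4 counterexamples.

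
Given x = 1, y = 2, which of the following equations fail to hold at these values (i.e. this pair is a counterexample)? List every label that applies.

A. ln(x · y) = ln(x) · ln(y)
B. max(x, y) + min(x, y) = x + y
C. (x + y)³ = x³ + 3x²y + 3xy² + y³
Evaluating each claim at the given values:
A. LHS = ln(2) ≈ 0.6931, RHS = 0 → fails here (LHS ≠ RHS)
B. LHS = 3, RHS = 3 → holds here (LHS = RHS)
C. LHS = 27, RHS = 27 → holds here (LHS = RHS)

Answer: A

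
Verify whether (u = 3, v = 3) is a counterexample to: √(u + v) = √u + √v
Yes

Substituting u = 3, v = 3:
LHS = √(3 + 3) = √(6) ≈ 2.449
RHS = √3 + √3 = 2·√(3) ≈ 3.464

Since LHS ≠ RHS, this pair disproves the claim.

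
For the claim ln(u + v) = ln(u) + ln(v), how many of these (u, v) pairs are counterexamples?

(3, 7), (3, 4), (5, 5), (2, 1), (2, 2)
Testing each pair:
(3, 7): LHS = ln(10) ≈ 2.303, RHS = ln(3) + ln(7) ≈ 3.045 → counterexample
(3, 4): LHS = ln(7) ≈ 1.946, RHS = ln(3) + ln(4) ≈ 2.485 → counterexample
(5, 5): LHS = ln(10) ≈ 2.303, RHS = 2·ln(5) ≈ 3.219 → counterexample
(2, 1): LHS = ln(3) ≈ 1.099, RHS = ln(2) ≈ 0.6931 → counterexample
(2, 2): LHS = ln(4) ≈ 1.386, RHS = 2·ln(2) ≈ 1.386 → satisfies claim

That makes 4 counterexamples.

Answer: 4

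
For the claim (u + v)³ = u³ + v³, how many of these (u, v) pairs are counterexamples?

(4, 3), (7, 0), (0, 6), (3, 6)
Testing each pair:
(4, 3): LHS = 343, RHS = 91 → counterexample
(7, 0): LHS = 343, RHS = 343 → satisfies claim
(0, 6): LHS = 216, RHS = 216 → satisfies claim
(3, 6): LHS = 729, RHS = 243 → counterexample

That makes 2 counterexamples.

Answer: 2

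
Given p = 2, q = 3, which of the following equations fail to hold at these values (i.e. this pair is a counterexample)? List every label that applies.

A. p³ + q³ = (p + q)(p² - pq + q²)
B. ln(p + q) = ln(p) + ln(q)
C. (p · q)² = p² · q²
B

Evaluating each claim at the given values:
A. LHS = 35, RHS = 35 → holds here (LHS = RHS)
B. LHS = ln(5) ≈ 1.609, RHS = ln(2) + ln(3) ≈ 1.792 → fails here (LHS ≠ RHS)
C. LHS = 36, RHS = 36 → holds here (LHS = RHS)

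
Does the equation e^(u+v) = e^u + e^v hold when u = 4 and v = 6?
Fails

Substituting u = 4, v = 6:

LHS = e^(4+6) = e^10 ≈ 22026.5
RHS = e^4 + e^6 ≈ 458

LHS ≠ RHS, so the equation does not hold at this point.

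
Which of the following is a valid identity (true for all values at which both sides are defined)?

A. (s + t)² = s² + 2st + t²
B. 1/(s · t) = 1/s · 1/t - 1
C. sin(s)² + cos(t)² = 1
A

A: holds — e.g. at (2, 7), both sides equal 81.
B: fails at (6, 7) — LHS = 1/42, RHS = -41/42.
C: fails at (2, 7) — LHS = cos(7)² + sin(2)² ≈ 1.395, RHS = 1.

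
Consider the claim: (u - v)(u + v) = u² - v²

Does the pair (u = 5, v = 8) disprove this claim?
Substituting u = 5, v = 8:
LHS = (5 - 8)(5 + 8) = -39
RHS = 5² - 8² = -39

The sides agree, so this pair does not disprove the claim.

Answer: No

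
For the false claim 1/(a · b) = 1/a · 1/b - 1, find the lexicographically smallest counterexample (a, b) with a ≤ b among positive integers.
Substituting (1, 1) into the claim:
LHS = 1/(1 · 1) = 1
RHS = 1/1 · 1/1 - 1 = 0

Since LHS ≠ RHS, this pair disproves the claim, and no lexicographically smaller pair (a ≤ b, positive integers) does.

For instance (4, 6) is also a counterexample (LHS = 1/24, RHS = -23/24), but it's lexicographically larger.

Answer: (a, b) = (1, 1)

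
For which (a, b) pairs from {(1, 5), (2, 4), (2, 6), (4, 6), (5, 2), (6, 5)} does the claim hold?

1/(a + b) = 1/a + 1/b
Testing each pair:
(1, 5): LHS = 1/6, RHS = 6/5 → fails
(2, 4): LHS = 1/6, RHS = 3/4 → fails
(2, 6): LHS = 1/8, RHS = 2/3 → fails
(4, 6): LHS = 1/10, RHS = 5/12 → fails
(5, 2): LHS = 1/7, RHS = 7/10 → fails
(6, 5): LHS = 1/11, RHS = 11/30 → fails

No pair satisfies the claim.

Answer: None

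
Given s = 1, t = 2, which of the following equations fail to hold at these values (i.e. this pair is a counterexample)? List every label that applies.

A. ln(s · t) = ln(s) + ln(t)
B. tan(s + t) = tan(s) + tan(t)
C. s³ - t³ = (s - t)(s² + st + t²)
Evaluating each claim at the given values:
A. LHS = ln(2) ≈ 0.6931, RHS = ln(2) ≈ 0.6931 → holds here (LHS = RHS)
B. LHS = tan(3) ≈ -0.1425, RHS = tan(2) + tan(1) ≈ -0.6276 → fails here (LHS ≠ RHS)
C. LHS = -7, RHS = -7 → holds here (LHS = RHS)

Answer: B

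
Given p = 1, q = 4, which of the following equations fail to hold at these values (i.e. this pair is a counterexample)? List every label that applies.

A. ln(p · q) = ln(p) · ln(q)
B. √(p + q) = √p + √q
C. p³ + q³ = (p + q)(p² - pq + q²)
A, B

Evaluating each claim at the given values:
A. LHS = ln(4) ≈ 1.386, RHS = 0 → fails here (LHS ≠ RHS)
B. LHS = √(5) ≈ 2.236, RHS = 3 → fails here (LHS ≠ RHS)
C. LHS = 65, RHS = 65 → holds here (LHS = RHS)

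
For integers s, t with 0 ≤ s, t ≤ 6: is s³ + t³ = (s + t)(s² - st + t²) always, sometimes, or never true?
Always true

The identity holds for every pair in the range. For instance at (s, t) = (6, 3): both sides equal 243.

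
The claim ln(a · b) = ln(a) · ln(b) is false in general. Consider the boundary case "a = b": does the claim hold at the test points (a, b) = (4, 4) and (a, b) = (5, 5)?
At (4, 4): LHS = ln(16) ≈ 2.773 ≠ RHS = ln(4)² ≈ 1.922
At (5, 5): LHS = ln(25) ≈ 3.219 ≠ RHS = ln(5)² ≈ 2.59

Answer: No, fails at both test points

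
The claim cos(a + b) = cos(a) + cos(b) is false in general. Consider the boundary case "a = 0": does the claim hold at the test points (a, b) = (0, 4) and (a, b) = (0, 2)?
At (0, 4): LHS = cos(4) ≈ -0.6536 ≠ RHS = cos(4) + 1 ≈ 0.3464
At (0, 2): LHS = cos(2) ≈ -0.4161 ≠ RHS = cos(2) + 1 ≈ 0.5839

Answer: No, fails at both test points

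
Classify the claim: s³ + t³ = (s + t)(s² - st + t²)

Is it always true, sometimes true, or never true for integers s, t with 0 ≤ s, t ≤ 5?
The identity holds for every pair in the range. For instance at (s, t) = (0, 3): both sides equal 27.

Answer: Always true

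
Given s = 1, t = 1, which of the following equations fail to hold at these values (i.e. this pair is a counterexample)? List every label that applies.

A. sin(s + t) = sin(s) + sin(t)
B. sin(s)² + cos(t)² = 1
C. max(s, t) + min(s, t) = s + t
A

Evaluating each claim at the given values:
A. LHS = sin(2) ≈ 0.9093, RHS = 2·sin(1) ≈ 1.683 → fails here (LHS ≠ RHS)
B. LHS = cos(1)² + sin(1)² = 1, RHS = 1 → holds here (LHS = RHS)
C. LHS = 2, RHS = 2 → holds here (LHS = RHS)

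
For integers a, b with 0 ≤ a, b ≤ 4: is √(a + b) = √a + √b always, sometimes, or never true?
It holds at (a, b) = (4, 0) (both sides equal 2), but fails at (a, b) = (4, 1) (LHS = √(5) ≈ 2.236, RHS = 3).

Answer: Sometimes true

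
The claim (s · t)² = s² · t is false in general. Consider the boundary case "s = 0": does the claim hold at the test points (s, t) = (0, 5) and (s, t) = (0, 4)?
At (0, 5): LHS = 0, RHS = 0 → equal
At (0, 4): LHS = 0, RHS = 0 → equal

So the claim does hold at both of these boundary points, even though it is not an identity.

Answer: Yes, holds at both test points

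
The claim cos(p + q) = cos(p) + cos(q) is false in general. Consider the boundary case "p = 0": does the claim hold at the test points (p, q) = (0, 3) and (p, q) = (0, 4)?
No, fails at both test points

At (0, 3): LHS = cos(3) ≈ -0.99 ≠ RHS = cos(3) + 1 ≈ 0.01001
At (0, 4): LHS = cos(4) ≈ -0.6536 ≠ RHS = cos(4) + 1 ≈ 0.3464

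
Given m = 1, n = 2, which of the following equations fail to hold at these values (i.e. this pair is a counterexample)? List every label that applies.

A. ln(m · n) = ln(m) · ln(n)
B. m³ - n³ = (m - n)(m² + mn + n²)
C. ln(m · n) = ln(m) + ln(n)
A

Evaluating each claim at the given values:
A. LHS = ln(2) ≈ 0.6931, RHS = 0 → fails here (LHS ≠ RHS)
B. LHS = -7, RHS = -7 → holds here (LHS = RHS)
C. LHS = ln(2) ≈ 0.6931, RHS = ln(2) ≈ 0.6931 → holds here (LHS = RHS)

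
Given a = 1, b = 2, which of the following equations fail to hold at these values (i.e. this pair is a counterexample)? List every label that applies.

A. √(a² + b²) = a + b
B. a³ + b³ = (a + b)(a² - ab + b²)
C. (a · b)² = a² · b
Evaluating each claim at the given values:
A. LHS = √(5) ≈ 2.236, RHS = 3 → fails here (LHS ≠ RHS)
B. LHS = 9, RHS = 9 → holds here (LHS = RHS)
C. LHS = 4, RHS = 2 → fails here (LHS ≠ RHS)

Answer: A, C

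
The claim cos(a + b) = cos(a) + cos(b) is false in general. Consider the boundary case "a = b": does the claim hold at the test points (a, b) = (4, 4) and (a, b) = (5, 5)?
No, fails at both test points

At (4, 4): LHS = cos(8) ≈ -0.1455 ≠ RHS = 2·cos(4) ≈ -1.307
At (5, 5): LHS = cos(10) ≈ -0.8391 ≠ RHS = 2·cos(5) ≈ 0.5673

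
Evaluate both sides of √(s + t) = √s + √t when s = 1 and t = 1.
LHS = √(1 + 1) = √(2) ≈ 1.414
RHS = √1 + √1 = 2

LHS ≠ RHS (they differ by about 0.5858), so the equation does not hold here.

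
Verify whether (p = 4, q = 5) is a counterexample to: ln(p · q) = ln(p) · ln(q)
Yes

Substituting p = 4, q = 5:
LHS = ln(4 · 5) = ln(20) ≈ 2.996
RHS = ln(4) · ln(5) ≈ 2.231

Since LHS ≠ RHS, this pair disproves the claim.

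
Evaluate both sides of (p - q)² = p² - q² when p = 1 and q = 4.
LHS = (1 - 4)² = 9
RHS = 1² - 4² = -15

LHS ≠ RHS, so the equation does not hold here.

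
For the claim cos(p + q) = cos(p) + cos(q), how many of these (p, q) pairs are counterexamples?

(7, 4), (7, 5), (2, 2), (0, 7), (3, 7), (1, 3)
Testing each pair:
(7, 4): LHS = cos(11) ≈ 0.004426, RHS = cos(4) + cos(7) ≈ 0.1003 → counterexample
(7, 5): LHS = cos(12) ≈ 0.8439, RHS = cos(5) + cos(7) ≈ 1.038 → counterexample
(2, 2): LHS = cos(4) ≈ -0.6536, RHS = 2·cos(2) ≈ -0.8323 → counterexample
(0, 7): LHS = cos(7) ≈ 0.7539, RHS = cos(7) + 1 ≈ 1.754 → counterexample
(3, 7): LHS = cos(10) ≈ -0.8391, RHS = cos(3) + cos(7) ≈ -0.2361 → counterexample
(1, 3): LHS = cos(4) ≈ -0.6536, RHS = cos(3) + cos(1) ≈ -0.4497 → counterexample

That makes 6 counterexamples.

Answer: 6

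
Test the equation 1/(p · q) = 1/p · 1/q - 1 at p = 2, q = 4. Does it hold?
Fails

Substituting p = 2, q = 4:

LHS = 1/(2 · 4) = 1/8
RHS = 1/2 · 1/4 - 1 = -7/8

LHS ≠ RHS, so the equation does not hold at this point.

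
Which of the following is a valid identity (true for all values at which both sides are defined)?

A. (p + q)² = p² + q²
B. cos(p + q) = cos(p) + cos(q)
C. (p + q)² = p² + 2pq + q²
C

A: fails at (3, 7) — LHS = 100, RHS = 58.
B: fails at (1, 4) — LHS = cos(5) ≈ 0.2837, RHS = cos(4) + cos(1) ≈ -0.1133.
C: holds — e.g. at (5, 5), both sides equal 100.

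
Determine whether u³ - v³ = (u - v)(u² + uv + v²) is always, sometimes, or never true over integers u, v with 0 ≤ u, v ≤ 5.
The identity holds for every pair in the range. For instance at (u, v) = (2, 2): both sides equal 0.

Answer: Always true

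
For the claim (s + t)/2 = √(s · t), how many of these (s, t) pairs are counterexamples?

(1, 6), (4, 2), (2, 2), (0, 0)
Testing each pair:
(1, 6): LHS = 7/2, RHS = √(6) ≈ 2.449 → counterexample
(4, 2): LHS = 3, RHS = 2·√(2) ≈ 2.828 → counterexample
(2, 2): LHS = 2, RHS = 2 → satisfies claim
(0, 0): LHS = 0, RHS = 0 → satisfies claim

That makes 2 counterexamples.

Answer: 2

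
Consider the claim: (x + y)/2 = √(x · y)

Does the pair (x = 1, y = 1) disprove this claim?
No

Substituting x = 1, y = 1:
LHS = (1 + 1)/2 = 1
RHS = √(1 · 1) = 1

The sides agree, so this pair does not disprove the claim.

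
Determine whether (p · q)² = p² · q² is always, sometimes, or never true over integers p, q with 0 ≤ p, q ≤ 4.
Always true

The identity holds for every pair in the range. For instance at (p, q) = (1, 2): both sides equal 4.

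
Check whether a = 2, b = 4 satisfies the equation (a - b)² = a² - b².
Fails

Substituting a = 2, b = 4:

LHS = (2 - 4)² = 4
RHS = 2² - 4² = -12

LHS ≠ RHS, so the equation does not hold at this point.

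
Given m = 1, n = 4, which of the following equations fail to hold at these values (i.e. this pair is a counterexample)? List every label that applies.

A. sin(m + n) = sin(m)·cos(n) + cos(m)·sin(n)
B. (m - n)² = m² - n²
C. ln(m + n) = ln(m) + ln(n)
Evaluating each claim at the given values:
A. LHS = sin(5) ≈ -0.9589, RHS = sin(1)·cos(4) + sin(4)·cos(1) ≈ -0.9589 → holds here (LHS = RHS)
B. LHS = 9, RHS = -15 → fails here (LHS ≠ RHS)
C. LHS = ln(5) ≈ 1.609, RHS = ln(4) ≈ 1.386 → fails here (LHS ≠ RHS)

Answer: B, C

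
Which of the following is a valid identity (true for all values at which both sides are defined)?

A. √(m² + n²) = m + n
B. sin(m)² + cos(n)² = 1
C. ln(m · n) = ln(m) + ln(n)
C

A: fails at (2, 3) — LHS = √(13) ≈ 3.606, RHS = 5.
B: fails at (1, 5) — LHS = cos(5)² + sin(1)² ≈ 0.7885, RHS = 1.
C: holds — e.g. at (1, 4), both sides equal ln(4) ≈ 1.386.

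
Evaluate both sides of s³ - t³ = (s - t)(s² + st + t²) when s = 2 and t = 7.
LHS = 2³ - 7³ = -335
RHS = (2 - 7)(2² + 2·7 + 7²) = -335

LHS = RHS: the two sides agree.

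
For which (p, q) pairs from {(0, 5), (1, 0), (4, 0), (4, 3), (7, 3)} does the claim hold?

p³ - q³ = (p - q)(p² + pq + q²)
All pairs

Testing each pair:
(0, 5): LHS = -125, RHS = -125 → holds
(1, 0): LHS = 1, RHS = 1 → holds
(4, 0): LHS = 64, RHS = 64 → holds
(4, 3): LHS = 37, RHS = 37 → holds
(7, 3): LHS = 316, RHS = 316 → holds

Every pair satisfies the claim.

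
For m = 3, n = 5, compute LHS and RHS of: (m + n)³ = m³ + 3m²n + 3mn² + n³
LHS = (3 + 5)³ = 512
RHS = 3³ + 3·3²·5 + 3·3·5² + 5³ = 512

LHS = RHS: the two sides agree.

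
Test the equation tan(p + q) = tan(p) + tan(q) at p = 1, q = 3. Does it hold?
Fails

Substituting p = 1, q = 3:

LHS = tan(1 + 3) = tan(4) ≈ 1.158
RHS = tan(1) + tan(3) ≈ 1.415

LHS ≠ RHS, so the equation does not hold at this point.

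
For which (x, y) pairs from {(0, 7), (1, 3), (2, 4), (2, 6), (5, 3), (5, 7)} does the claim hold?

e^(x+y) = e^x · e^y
Testing each pair:
(0, 7): LHS = e^7 ≈ 1097, RHS = e^7 ≈ 1097 → holds
(1, 3): LHS = e^4 ≈ 54.6, RHS = e^4 ≈ 54.6 → holds
(2, 4): LHS = e^6 ≈ 403.4, RHS = e^6 ≈ 403.4 → holds
(2, 6): LHS = e^8 ≈ 2981, RHS = e^8 ≈ 2981 → holds
(5, 3): LHS = e^8 ≈ 2981, RHS = e^8 ≈ 2981 → holds
(5, 7): LHS = e^12 ≈ 162754.8, RHS = e^12 ≈ 162754.8 → holds

Every pair satisfies the claim.

Answer: All pairs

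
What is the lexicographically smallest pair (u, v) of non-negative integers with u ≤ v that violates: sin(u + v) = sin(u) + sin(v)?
(u, v) = (1, 1)

At (0, 6): both sides equal sin(6) ≈ -0.2794, so it holds there.

Substituting (1, 1) into the claim:
LHS = sin(1 + 1) = sin(2) ≈ 0.9093
RHS = sin(1) + sin(1) = 2·sin(1) ≈ 1.683

Since LHS ≠ RHS, this pair disproves the claim, and no lexicographically smaller pair (u ≤ v, non-negative integers) does.

For instance (2, 3) is also a counterexample (LHS = sin(5) ≈ -0.9589, RHS = sin(3) + sin(2) ≈ 1.05), but it's lexicographically larger.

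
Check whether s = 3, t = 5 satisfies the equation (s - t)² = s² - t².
Substituting s = 3, t = 5:

LHS = (3 - 5)² = 4
RHS = 3² - 5² = -16

LHS ≠ RHS, so the equation does not hold at this point.

Answer: Fails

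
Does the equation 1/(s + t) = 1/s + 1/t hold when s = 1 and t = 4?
Substituting s = 1, t = 4:

LHS = 1/(1 + 4) = 1/5
RHS = 1/1 + 1/4 = 5/4

LHS ≠ RHS, so the equation does not hold at this point.

Answer: Fails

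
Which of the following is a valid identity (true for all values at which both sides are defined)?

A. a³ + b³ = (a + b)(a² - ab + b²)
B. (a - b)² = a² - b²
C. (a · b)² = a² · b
A: holds — e.g. at (3, 4), both sides equal 91.
B: fails at (3, 4) — LHS = 1, RHS = -7.
C: fails at (6, 7) — LHS = 1764, RHS = 252.

Answer: A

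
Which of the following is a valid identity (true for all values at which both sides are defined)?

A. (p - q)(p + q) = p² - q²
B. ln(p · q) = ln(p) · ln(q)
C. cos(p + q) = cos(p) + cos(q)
A: holds — e.g. at (2, 5), both sides equal -21.
B: fails at (5, 8) — LHS = ln(40) ≈ 3.689, RHS = ln(5)·ln(8) ≈ 3.347.
C: fails at (2, 7) — LHS = cos(9) ≈ -0.9111, RHS = cos(2) + cos(7) ≈ 0.3378.

Answer: A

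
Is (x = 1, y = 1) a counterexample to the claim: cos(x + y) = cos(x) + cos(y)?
Substituting x = 1, y = 1:
LHS = cos(1 + 1) = cos(2) ≈ -0.4161
RHS = cos(1) + cos(1) = 2·cos(1) ≈ 1.081

Since LHS ≠ RHS, this pair disproves the claim.

Answer: Yes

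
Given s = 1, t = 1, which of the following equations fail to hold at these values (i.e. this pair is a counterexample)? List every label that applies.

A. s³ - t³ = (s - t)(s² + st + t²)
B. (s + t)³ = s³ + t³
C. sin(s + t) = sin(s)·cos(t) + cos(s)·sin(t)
Evaluating each claim at the given values:
A. LHS = 0, RHS = 0 → holds here (LHS = RHS)
B. LHS = 8, RHS = 2 → fails here (LHS ≠ RHS)
C. LHS = sin(2) ≈ 0.9093, RHS = 2·sin(1)·cos(1) ≈ 0.9093 → holds here (LHS = RHS)

Answer: B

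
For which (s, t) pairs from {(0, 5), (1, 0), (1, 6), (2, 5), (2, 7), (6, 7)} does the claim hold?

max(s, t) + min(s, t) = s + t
All pairs

Testing each pair:
(0, 5): LHS = 5, RHS = 5 → holds
(1, 0): LHS = 1, RHS = 1 → holds
(1, 6): LHS = 7, RHS = 7 → holds
(2, 5): LHS = 7, RHS = 7 → holds
(2, 7): LHS = 9, RHS = 9 → holds
(6, 7): LHS = 13, RHS = 13 → holds

Every pair satisfies the claim.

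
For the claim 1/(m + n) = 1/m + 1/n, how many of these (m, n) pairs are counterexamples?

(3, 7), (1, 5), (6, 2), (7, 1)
4

Testing each pair:
(3, 7): LHS = 1/10, RHS = 10/21 → counterexample
(1, 5): LHS = 1/6, RHS = 6/5 → counterexample
(6, 2): LHS = 1/8, RHS = 2/3 → counterexample
(7, 1): LHS = 1/8, RHS = 8/7 → counterexample

That makes 4 counterexamples.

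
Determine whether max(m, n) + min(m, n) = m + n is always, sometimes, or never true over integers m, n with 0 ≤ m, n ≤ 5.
Always true

The identity holds for every pair in the range. For instance at (m, n) = (3, 5): both sides equal 8.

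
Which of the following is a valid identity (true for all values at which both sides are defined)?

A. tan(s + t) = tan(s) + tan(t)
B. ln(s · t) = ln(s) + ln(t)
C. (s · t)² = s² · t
A: fails at (2, 2) — LHS = tan(4) ≈ 1.158, RHS = 2·tan(2) ≈ -4.37.
B: holds — e.g. at (2, 4), both sides equal ln(8) ≈ 2.079.
C: fails at (3, 5) — LHS = 225, RHS = 45.

Answer: B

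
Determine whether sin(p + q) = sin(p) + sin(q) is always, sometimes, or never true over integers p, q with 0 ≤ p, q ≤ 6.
It holds at (p, q) = (0, 6) (both sides equal sin(6) ≈ -0.2794), but fails at (p, q) = (6, 2) (LHS = sin(8) ≈ 0.9894, RHS = sin(6) + sin(2) ≈ 0.6299).

Answer: Sometimes true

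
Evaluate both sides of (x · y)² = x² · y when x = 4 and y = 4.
LHS = (4 · 4)² = 256
RHS = 4² · 4 = 64

LHS ≠ RHS, so the equation does not hold here.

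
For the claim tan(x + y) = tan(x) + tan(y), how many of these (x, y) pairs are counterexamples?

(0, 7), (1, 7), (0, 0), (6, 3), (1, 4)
Testing each pair:
(0, 7): LHS = tan(7) ≈ 0.8714, RHS = tan(7) ≈ 0.8714 → satisfies claim
(1, 7): LHS = tan(8) ≈ -6.8, RHS = tan(7) + tan(1) ≈ 2.429 → counterexample
(0, 0): LHS = 0, RHS = 0 → satisfies claim
(6, 3): LHS = tan(9) ≈ -0.4523, RHS = tan(6) + tan(3) ≈ -0.4336 → counterexample
(1, 4): LHS = tan(5) ≈ -3.381, RHS = tan(4) + tan(1) ≈ 2.715 → counterexample

That makes 3 counterexamples.

Answer: 3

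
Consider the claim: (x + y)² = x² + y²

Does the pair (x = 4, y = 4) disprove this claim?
Yes

Substituting x = 4, y = 4:
LHS = (4 + 4)² = 64
RHS = 4² + 4² = 32

Since LHS ≠ RHS, this pair disproves the claim.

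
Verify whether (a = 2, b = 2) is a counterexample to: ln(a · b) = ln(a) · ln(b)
Substituting a = 2, b = 2:
LHS = ln(2 · 2) = ln(4) ≈ 1.386
RHS = ln(2) · ln(2) = ln(2)² ≈ 0.4805

Since LHS ≠ RHS, this pair disproves the claim.

Answer: Yes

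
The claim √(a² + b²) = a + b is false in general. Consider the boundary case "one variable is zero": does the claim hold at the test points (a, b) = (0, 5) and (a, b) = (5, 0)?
Yes, holds at both test points

At (0, 5): LHS = 5, RHS = 5 → equal
At (5, 0): LHS = 5, RHS = 5 → equal

So the claim does hold at both of these boundary points, even though it is not an identity.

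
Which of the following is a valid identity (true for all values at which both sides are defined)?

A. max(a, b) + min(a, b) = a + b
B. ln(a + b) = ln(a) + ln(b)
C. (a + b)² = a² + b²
A

A: holds — e.g. at (1, 4), both sides equal 5.
B: fails at (3, 7) — LHS = ln(10) ≈ 2.303, RHS = ln(3) + ln(7) ≈ 3.045.
C: fails at (3, 7) — LHS = 100, RHS = 58.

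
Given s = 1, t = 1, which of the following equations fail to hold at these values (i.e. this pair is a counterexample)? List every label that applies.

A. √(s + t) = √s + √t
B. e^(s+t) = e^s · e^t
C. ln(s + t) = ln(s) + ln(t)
Evaluating each claim at the given values:
A. LHS = √(2) ≈ 1.414, RHS = 2 → fails here (LHS ≠ RHS)
B. LHS = e^2 ≈ 7.389, RHS = e^2 ≈ 7.389 → holds here (LHS = RHS)
C. LHS = ln(2) ≈ 0.6931, RHS = 0 → fails here (LHS ≠ RHS)

Answer: A, C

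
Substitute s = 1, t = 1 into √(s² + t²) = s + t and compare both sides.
LHS = √(1² + 1²) = √(2) ≈ 1.414
RHS = 1 + 1 = 2

LHS ≠ RHS (they differ by about 0.5858), so the equation does not hold here.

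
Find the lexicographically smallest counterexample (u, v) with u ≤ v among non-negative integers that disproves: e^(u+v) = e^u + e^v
Substituting (0, 0) into the claim:
LHS = e^(0+0) = 1
RHS = e^0 + e^0 = 2

Since LHS ≠ RHS, this pair disproves the claim, and no lexicographically smaller pair (u ≤ v, non-negative integers) does.

For instance (1, 5) is also a counterexample (LHS = e^6 ≈ 403.4, RHS = e + e^5 ≈ 151.1), but it's lexicographically larger.

Answer: (u, v) = (0, 0)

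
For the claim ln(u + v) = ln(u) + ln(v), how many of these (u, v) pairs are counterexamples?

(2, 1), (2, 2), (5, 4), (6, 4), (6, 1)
Testing each pair:
(2, 1): LHS = ln(3) ≈ 1.099, RHS = ln(2) ≈ 0.6931 → counterexample
(2, 2): LHS = ln(4) ≈ 1.386, RHS = 2·ln(2) ≈ 1.386 → satisfies claim
(5, 4): LHS = ln(9) ≈ 2.197, RHS = ln(4) + ln(5) ≈ 2.996 → counterexample
(6, 4): LHS = ln(10) ≈ 2.303, RHS = ln(4) + ln(6) ≈ 3.178 → counterexample
(6, 1): LHS = ln(7) ≈ 1.946, RHS = ln(6) ≈ 1.792 → counterexample

That makes 4 counterexamples.

Answer: 4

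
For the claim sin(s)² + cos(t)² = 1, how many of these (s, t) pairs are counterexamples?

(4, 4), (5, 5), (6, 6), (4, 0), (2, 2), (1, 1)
Testing each pair:
(4, 4): LHS = cos(4)² + sin(4)² = 1, RHS = 1 → satisfies claim
(5, 5): LHS = cos(5)² + sin(5)² = 1, RHS = 1 → satisfies claim
(6, 6): LHS = sin(6)² + cos(6)² = 1, RHS = 1 → satisfies claim
(4, 0): LHS = sin(4)² + 1 ≈ 1.573, RHS = 1 → counterexample
(2, 2): LHS = cos(2)² + sin(2)² = 1, RHS = 1 → satisfies claim
(1, 1): LHS = cos(1)² + sin(1)² = 1, RHS = 1 → satisfies claim

That makes 1 counterexample.

Answer: 1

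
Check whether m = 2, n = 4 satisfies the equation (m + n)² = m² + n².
Substituting m = 2, n = 4:

LHS = (2 + 4)² = 36
RHS = 2² + 4² = 20

LHS ≠ RHS, so the equation does not hold at this point.

Answer: Fails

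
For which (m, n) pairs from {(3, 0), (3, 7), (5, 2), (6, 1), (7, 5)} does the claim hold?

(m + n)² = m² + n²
(3, 0)

Testing each pair:
(3, 0): LHS = 9, RHS = 9 → holds
(3, 7): LHS = 100, RHS = 58 → fails
(5, 2): LHS = 49, RHS = 29 → fails
(6, 1): LHS = 49, RHS = 37 → fails
(7, 5): LHS = 144, RHS = 74 → fails

1 of 5 pairs satisfies the claim.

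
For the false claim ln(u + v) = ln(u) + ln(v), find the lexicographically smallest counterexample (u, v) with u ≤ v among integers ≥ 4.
Substituting (4, 4) into the claim:
LHS = ln(4 + 4) = ln(8) ≈ 2.079
RHS = ln(4) + ln(4) = 2·ln(4) ≈ 2.773

Since LHS ≠ RHS, this pair disproves the claim, and no lexicographically smaller pair (u ≤ v, integers ≥ 4) does.

For instance (9, 9) is also a counterexample (LHS = ln(18) ≈ 2.89, RHS = 2·ln(9) ≈ 4.394), but it's lexicographically larger.

Answer: (u, v) = (4, 4)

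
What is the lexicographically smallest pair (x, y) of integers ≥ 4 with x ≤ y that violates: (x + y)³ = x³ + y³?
(x, y) = (4, 4)

Substituting (4, 4) into the claim:
LHS = (4 + 4)³ = 512
RHS = 4³ + 4³ = 128

Since LHS ≠ RHS, this pair disproves the claim, and no lexicographically smaller pair (x ≤ y, integers ≥ 4) does.

For instance (7, 8) is also a counterexample (LHS = 3375, RHS = 855), but it's lexicographically larger.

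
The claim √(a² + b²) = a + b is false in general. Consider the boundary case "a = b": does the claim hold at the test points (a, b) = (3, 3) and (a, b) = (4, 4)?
At (3, 3): LHS = 3·√(2) ≈ 4.243 ≠ RHS = 6
At (4, 4): LHS = 4·√(2) ≈ 5.657 ≠ RHS = 8

Answer: No, fails at both test points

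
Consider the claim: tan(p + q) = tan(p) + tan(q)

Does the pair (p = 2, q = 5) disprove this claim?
Substituting p = 2, q = 5:
LHS = tan(2 + 5) = tan(7) ≈ 0.8714
RHS = tan(2) + tan(5) ≈ -5.566

Since LHS ≠ RHS, this pair disproves the claim.

Answer: Yes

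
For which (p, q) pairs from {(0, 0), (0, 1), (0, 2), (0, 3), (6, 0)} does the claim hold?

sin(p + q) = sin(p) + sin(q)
Testing each pair:
(0, 0): LHS = 0, RHS = 0 → holds
(0, 1): LHS = sin(1) ≈ 0.8415, RHS = sin(1) ≈ 0.8415 → holds
(0, 2): LHS = sin(2) ≈ 0.9093, RHS = sin(2) ≈ 0.9093 → holds
(0, 3): LHS = sin(3) ≈ 0.1411, RHS = sin(3) ≈ 0.1411 → holds
(6, 0): LHS = sin(6) ≈ -0.2794, RHS = sin(6) ≈ -0.2794 → holds

Every pair satisfies the claim.

Answer: All pairs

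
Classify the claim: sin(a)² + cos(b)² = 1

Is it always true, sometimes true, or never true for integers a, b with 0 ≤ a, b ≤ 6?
Sometimes true

It holds at (a, b) = (3, 3) (both sides equal 1), but fails at (a, b) = (6, 0) (LHS = sin(6)² + 1 ≈ 1.078, RHS = 1).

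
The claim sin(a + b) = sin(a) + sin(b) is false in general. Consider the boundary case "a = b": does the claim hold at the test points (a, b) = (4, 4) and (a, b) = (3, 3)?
No, fails at both test points

At (4, 4): LHS = sin(8) ≈ 0.9894 ≠ RHS = 2·sin(4) ≈ -1.514
At (3, 3): LHS = sin(6) ≈ -0.2794 ≠ RHS = 2·sin(3) ≈ 0.2822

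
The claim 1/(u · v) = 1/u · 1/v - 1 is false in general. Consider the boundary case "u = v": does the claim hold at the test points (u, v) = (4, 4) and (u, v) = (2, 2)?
No, fails at both test points

At (4, 4): LHS = 1/16 ≠ RHS = -15/16
At (2, 2): LHS = 1/4 ≠ RHS = -3/4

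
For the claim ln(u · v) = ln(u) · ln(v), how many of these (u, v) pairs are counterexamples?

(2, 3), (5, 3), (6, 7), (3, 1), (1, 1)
Testing each pair:
(2, 3): LHS = ln(6) ≈ 1.792, RHS = ln(2)·ln(3) ≈ 0.7615 → counterexample
(5, 3): LHS = ln(15) ≈ 2.708, RHS = ln(3)·ln(5) ≈ 1.768 → counterexample
(6, 7): LHS = ln(42) ≈ 3.738, RHS = ln(6)·ln(7) ≈ 3.487 → counterexample
(3, 1): LHS = ln(3) ≈ 1.099, RHS = 0 → counterexample
(1, 1): LHS = 0, RHS = 0 → satisfies claim

That makes 4 counterexamples.

Answer: 4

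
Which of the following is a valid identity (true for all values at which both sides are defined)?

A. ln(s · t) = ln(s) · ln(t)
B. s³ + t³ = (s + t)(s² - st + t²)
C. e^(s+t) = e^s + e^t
B

A: fails at (1, 5) — LHS = ln(5) ≈ 1.609, RHS = 0.
B: holds — e.g. at (2, 5), both sides equal 133.
C: fails at (0, 1) — LHS = e ≈ 2.718, RHS = 1 + e ≈ 3.718.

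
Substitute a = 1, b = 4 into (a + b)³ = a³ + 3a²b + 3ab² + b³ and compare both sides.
LHS = (1 + 4)³ = 125
RHS = 1³ + 3·1²·4 + 3·1·4² + 4³ = 125

LHS = RHS: the two sides agree.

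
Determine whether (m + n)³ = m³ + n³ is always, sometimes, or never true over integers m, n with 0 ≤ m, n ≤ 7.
Sometimes true

It holds at (m, n) = (0, 6) (both sides equal 216), but fails at (m, n) = (3, 6) (LHS = 729, RHS = 243).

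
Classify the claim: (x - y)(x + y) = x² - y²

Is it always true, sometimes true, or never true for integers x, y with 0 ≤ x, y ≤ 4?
Always true

The identity holds for every pair in the range. For instance at (x, y) = (0, 1): both sides equal -1.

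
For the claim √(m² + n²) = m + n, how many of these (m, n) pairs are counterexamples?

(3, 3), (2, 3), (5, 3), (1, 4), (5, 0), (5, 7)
Testing each pair:
(3, 3): LHS = 3·√(2) ≈ 4.243, RHS = 6 → counterexample
(2, 3): LHS = √(13) ≈ 3.606, RHS = 5 → counterexample
(5, 3): LHS = √(34) ≈ 5.831, RHS = 8 → counterexample
(1, 4): LHS = √(17) ≈ 4.123, RHS = 5 → counterexample
(5, 0): LHS = 5, RHS = 5 → satisfies claim
(5, 7): LHS = √(74) ≈ 8.602, RHS = 12 → counterexample

That makes 5 counterexamples.

Answer: 5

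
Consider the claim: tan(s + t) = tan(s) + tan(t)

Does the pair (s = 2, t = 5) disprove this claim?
Yes

Substituting s = 2, t = 5:
LHS = tan(2 + 5) = tan(7) ≈ 0.8714
RHS = tan(2) + tan(5) ≈ -5.566

Since LHS ≠ RHS, this pair disproves the claim.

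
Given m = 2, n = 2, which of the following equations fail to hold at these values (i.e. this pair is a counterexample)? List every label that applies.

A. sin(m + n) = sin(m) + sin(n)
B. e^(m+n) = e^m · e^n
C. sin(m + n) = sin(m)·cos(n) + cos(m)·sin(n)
Evaluating each claim at the given values:
A. LHS = sin(4) ≈ -0.7568, RHS = 2·sin(2) ≈ 1.819 → fails here (LHS ≠ RHS)
B. LHS = e^4 ≈ 54.6, RHS = e^4 ≈ 54.6 → holds here (LHS = RHS)
C. LHS = sin(4) ≈ -0.7568, RHS = 2·sin(2)·cos(2) ≈ -0.7568 → holds here (LHS = RHS)

Answer: A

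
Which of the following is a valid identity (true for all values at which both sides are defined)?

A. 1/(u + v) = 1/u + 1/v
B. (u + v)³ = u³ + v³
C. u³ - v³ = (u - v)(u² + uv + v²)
C

A: fails at (3, 4) — LHS = 1/7, RHS = 7/12.
B: fails at (1, 2) — LHS = 27, RHS = 9.
C: holds — e.g. at (3, 4), both sides equal -37.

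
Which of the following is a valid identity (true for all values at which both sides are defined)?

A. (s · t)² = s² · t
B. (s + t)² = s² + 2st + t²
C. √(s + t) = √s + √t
A: fails at (2, 4) — LHS = 64, RHS = 16.
B: holds — e.g. at (2, 4), both sides equal 36.
C: fails at (2, 3) — LHS = √(5) ≈ 2.236, RHS = √(2) + √(3) ≈ 3.146.

Answer: B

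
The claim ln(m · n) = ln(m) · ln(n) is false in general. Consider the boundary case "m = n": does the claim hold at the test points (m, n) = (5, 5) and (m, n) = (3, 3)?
At (5, 5): LHS = ln(25) ≈ 3.219 ≠ RHS = ln(5)² ≈ 2.59
At (3, 3): LHS = ln(9) ≈ 2.197 ≠ RHS = ln(3)² ≈ 1.207

Answer: No, fails at both test points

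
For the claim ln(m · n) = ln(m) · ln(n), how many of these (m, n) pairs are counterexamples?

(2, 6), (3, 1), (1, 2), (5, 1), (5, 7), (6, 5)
Testing each pair:
(2, 6): LHS = ln(12) ≈ 2.485, RHS = ln(2)·ln(6) ≈ 1.242 → counterexample
(3, 1): LHS = ln(3) ≈ 1.099, RHS = 0 → counterexample
(1, 2): LHS = ln(2) ≈ 0.6931, RHS = 0 → counterexample
(5, 1): LHS = ln(5) ≈ 1.609, RHS = 0 → counterexample
(5, 7): LHS = ln(35) ≈ 3.555, RHS = ln(5)·ln(7) ≈ 3.132 → counterexample
(6, 5): LHS = ln(30) ≈ 3.401, RHS = ln(5)·ln(6) ≈ 2.884 → counterexample

That makes 6 counterexamples.

Answer: 6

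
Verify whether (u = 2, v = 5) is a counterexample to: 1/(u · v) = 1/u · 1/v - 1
Substituting u = 2, v = 5:
LHS = 1/(2 · 5) = 1/10
RHS = 1/2 · 1/5 - 1 = -9/10

Since LHS ≠ RHS, this pair disproves the claim.

Answer: Yes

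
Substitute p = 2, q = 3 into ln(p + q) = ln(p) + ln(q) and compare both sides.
LHS = ln(2 + 3) = ln(5) ≈ 1.609
RHS = ln(2) + ln(3) ≈ 1.792

LHS ≠ RHS (they differ by about 0.1823), so the equation does not hold here.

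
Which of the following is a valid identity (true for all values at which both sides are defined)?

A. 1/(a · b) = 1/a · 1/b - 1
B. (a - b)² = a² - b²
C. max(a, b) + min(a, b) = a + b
A: fails at (1, 4) — LHS = 1/4, RHS = -3/4.
B: fails at (1, 5) — LHS = 16, RHS = -24.
C: holds — e.g. at (3, 3), both sides equal 6.

Answer: C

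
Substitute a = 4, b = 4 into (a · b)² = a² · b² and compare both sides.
LHS = (4 · 4)² = 256
RHS = 4² · 4² = 256

LHS = RHS: the two sides agree.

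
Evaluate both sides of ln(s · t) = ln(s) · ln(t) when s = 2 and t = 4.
LHS = ln(2 · 4) = ln(8) ≈ 2.079
RHS = ln(2) · ln(4) ≈ 0.9609

LHS ≠ RHS (they differ by about 1.119), so the equation does not hold here.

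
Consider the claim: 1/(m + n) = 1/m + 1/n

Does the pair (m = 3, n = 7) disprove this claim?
Substituting m = 3, n = 7:
LHS = 1/(3 + 7) = 1/10
RHS = 1/3 + 1/7 = 10/21

Since LHS ≠ RHS, this pair disproves the claim.

Answer: Yes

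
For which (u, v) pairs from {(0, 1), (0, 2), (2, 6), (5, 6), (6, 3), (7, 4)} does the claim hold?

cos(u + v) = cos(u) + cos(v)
Testing each pair:
(0, 1): LHS = cos(1) ≈ 0.5403, RHS = cos(1) + 1 ≈ 1.54 → fails
(0, 2): LHS = cos(2) ≈ -0.4161, RHS = cos(2) + 1 ≈ 0.5839 → fails
(2, 6): LHS = cos(8) ≈ -0.1455, RHS = cos(2) + cos(6) ≈ 0.544 → fails
(5, 6): LHS = cos(11) ≈ 0.004426, RHS = cos(5) + cos(6) ≈ 1.244 → fails
(6, 3): LHS = cos(9) ≈ -0.9111, RHS = cos(3) + cos(6) ≈ -0.02982 → fails
(7, 4): LHS = cos(11) ≈ 0.004426, RHS = cos(4) + cos(7) ≈ 0.1003 → fails

No pair satisfies the claim.

Answer: None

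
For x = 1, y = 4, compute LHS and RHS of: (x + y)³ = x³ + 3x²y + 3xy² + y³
LHS = (1 + 4)³ = 125
RHS = 1³ + 3·1²·4 + 3·1·4² + 4³ = 125

LHS = RHS: the two sides agree.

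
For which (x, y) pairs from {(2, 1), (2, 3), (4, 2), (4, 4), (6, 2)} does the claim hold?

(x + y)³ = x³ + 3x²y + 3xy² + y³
All pairs

Testing each pair:
(2, 1): LHS = 27, RHS = 27 → holds
(2, 3): LHS = 125, RHS = 125 → holds
(4, 2): LHS = 216, RHS = 216 → holds
(4, 4): LHS = 512, RHS = 512 → holds
(6, 2): LHS = 512, RHS = 512 → holds

Every pair satisfies the claim.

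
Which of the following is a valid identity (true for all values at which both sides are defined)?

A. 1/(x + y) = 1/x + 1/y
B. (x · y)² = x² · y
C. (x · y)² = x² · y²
C

A: fails at (5, 8) — LHS = 1/13, RHS = 13/40.
B: fails at (1, 4) — LHS = 16, RHS = 4.
C: holds — e.g. at (5, 8), both sides equal 1600.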